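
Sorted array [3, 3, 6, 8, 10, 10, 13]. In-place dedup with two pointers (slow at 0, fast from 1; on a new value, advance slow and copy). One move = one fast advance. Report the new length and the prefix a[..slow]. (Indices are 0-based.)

(s=0,f=1) a[fast]=3=a[slow] dup → fast++
(s=0,f=2) a[fast]=6≠a[slow]=3 write a[1]=6 → slow++,fast++
(s=1,f=3) a[fast]=8≠a[slow]=6 write a[2]=8 → slow++,fast++
(s=2,f=4) a[fast]=10≠a[slow]=8 write a[3]=10 → slow++,fast++
(s=3,f=5) a[fast]=10=a[slow] dup → fast++
(s=3,f=6) a[fast]=13≠a[slow]=10 write a[4]=13 → slow++,fast++

length 5; prefix = [3, 6, 8, 10, 13]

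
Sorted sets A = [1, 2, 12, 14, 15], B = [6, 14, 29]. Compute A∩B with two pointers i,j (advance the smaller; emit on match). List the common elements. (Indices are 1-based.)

intersection = [14]

i=1 j=1: 1<6, i++
i=2 j=1: 2<6, i++
i=3 j=1: 12>6, j++
i=3 j=2: 12<14, i++
i=4 j=2: 14==14 emit, i++,j++
i=5 j=3: 15<29, i++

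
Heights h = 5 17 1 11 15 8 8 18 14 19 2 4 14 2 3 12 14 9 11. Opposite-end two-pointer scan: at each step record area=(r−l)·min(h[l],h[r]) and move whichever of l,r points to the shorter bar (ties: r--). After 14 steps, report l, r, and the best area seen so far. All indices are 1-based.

l=6, r=10, best area=210

l=1 r=19: min(5,11)*18=90 best=90 *, l++
l=2 r=19: min(17,11)*17=187 best=187 *, r--
l=2 r=18: min(17,9)*16=144 best=187, r--
l=2 r=17: min(17,14)*15=210 best=210 *, r--
l=2 r=16: min(17,12)*14=168 best=210, r--
l=2 r=15: min(17,3)*13=39 best=210, r--
l=2 r=14: min(17,2)*12=24 best=210, r--
l=2 r=13: min(17,14)*11=154 best=210, r--
l=2 r=12: min(17,4)*10=40 best=210, r--
l=2 r=11: min(17,2)*9=18 best=210, r--
l=2 r=10: min(17,19)*8=136 best=210, l++
l=3 r=10: min(1,19)*7=7 best=210, l++
l=4 r=10: min(11,19)*6=66 best=210, l++
l=5 r=10: min(15,19)*5=75 best=210, l++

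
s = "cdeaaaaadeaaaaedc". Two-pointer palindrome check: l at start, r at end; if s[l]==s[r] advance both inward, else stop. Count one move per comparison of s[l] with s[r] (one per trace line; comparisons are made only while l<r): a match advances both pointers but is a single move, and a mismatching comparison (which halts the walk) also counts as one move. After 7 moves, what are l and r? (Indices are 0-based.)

l=7, r=9

l=0 r=16: 'c'=='c', l++,r--
l=1 r=15: 'd'=='d', l++,r--
l=2 r=14: 'e'=='e', l++,r--
l=3 r=13: 'a'=='a', l++,r--
l=4 r=12: 'a'=='a', l++,r--
l=5 r=11: 'a'=='a', l++,r--
l=6 r=10: 'a'=='a', l++,r--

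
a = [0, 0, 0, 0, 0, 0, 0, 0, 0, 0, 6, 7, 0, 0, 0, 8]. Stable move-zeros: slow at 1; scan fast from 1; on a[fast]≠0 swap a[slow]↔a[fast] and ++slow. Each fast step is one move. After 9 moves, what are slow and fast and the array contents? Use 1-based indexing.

slow=1, fast=10, a=[0, 0, 0, 0, 0, 0, 0, 0, 0, 0, 6, 7, 0, 0, 0, 8]

slow=1 fast=1: a[fast]=0, fast++
slow=1 fast=2: a[fast]=0, fast++
slow=1 fast=3: a[fast]=0, fast++
slow=1 fast=4: a[fast]=0, fast++
slow=1 fast=5: a[fast]=0, fast++
slow=1 fast=6: a[fast]=0, fast++
slow=1 fast=7: a[fast]=0, fast++
slow=1 fast=8: a[fast]=0, fast++
slow=1 fast=9: a[fast]=0, fast++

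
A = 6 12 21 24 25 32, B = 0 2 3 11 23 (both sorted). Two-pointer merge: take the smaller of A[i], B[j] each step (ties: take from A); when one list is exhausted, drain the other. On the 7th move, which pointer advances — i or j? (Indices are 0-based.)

i

[i=0,j=0] A[i]=6>B[j]=0 take 0 → j++
[i=0,j=1] A[i]=6>B[j]=2 take 2 → j++
[i=0,j=2] A[i]=6>B[j]=3 take 3 → j++
[i=0,j=3] A[i]=6<=B[j]=11 take 6 → i++
[i=1,j=3] A[i]=12>B[j]=11 take 11 → j++
[i=1,j=4] A[i]=12<=B[j]=23 take 12 → i++
[i=2,j=4] A[i]=21<=B[j]=23 take 21 → i++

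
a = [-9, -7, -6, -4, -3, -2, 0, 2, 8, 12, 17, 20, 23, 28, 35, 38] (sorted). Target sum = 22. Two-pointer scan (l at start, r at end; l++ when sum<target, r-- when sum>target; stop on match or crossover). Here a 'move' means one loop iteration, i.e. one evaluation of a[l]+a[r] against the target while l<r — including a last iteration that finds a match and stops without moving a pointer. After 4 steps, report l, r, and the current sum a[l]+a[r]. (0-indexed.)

[0,15] -9+38=29 >22 → r--
[0,14] -9+35=26 >22 → r--
[0,13] -9+28=19 <22 → l++
[1,13] -7+28=21 <22 → l++

l=2, r=13, sum=22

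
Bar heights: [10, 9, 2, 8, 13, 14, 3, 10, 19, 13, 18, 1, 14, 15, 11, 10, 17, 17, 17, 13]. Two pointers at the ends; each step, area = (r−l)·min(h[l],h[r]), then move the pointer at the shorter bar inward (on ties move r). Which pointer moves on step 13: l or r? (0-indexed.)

[0,19] min(10,13)*19=190 best=190 * → l++
[1,19] min(9,13)*18=162 best=190 → l++
[2,19] min(2,13)*17=34 best=190 → l++
[3,19] min(8,13)*16=128 best=190 → l++
[4,19] min(13,13)*15=195 best=195 * → r--
[4,18] min(13,17)*14=182 best=195 → l++
[5,18] min(14,17)*13=182 best=195 → l++
[6,18] min(3,17)*12=36 best=195 → l++
[7,18] min(10,17)*11=110 best=195 → l++
[8,18] min(19,17)*10=170 best=195 → r--
[8,17] min(19,17)*9=153 best=195 → r--
[8,16] min(19,17)*8=136 best=195 → r--
[8,15] min(19,10)*7=70 best=195 → r--

r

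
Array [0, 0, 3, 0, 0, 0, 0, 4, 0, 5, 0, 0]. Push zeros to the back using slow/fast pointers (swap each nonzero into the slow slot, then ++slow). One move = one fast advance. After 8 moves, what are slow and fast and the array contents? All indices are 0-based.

slow=2, fast=8, a=[3, 4, 0, 0, 0, 0, 0, 0, 0, 5, 0, 0]

slow=0 fast=0: a[fast]=0, fast++
slow=0 fast=1: a[fast]=0, fast++
slow=0 fast=2: a[fast]=3≠0 swap→a[0]=3, slow++,fast++
slow=1 fast=3: a[fast]=0, fast++
slow=1 fast=4: a[fast]=0, fast++
slow=1 fast=5: a[fast]=0, fast++
slow=1 fast=6: a[fast]=0, fast++
slow=1 fast=7: a[fast]=4≠0 swap→a[1]=4, slow++,fast++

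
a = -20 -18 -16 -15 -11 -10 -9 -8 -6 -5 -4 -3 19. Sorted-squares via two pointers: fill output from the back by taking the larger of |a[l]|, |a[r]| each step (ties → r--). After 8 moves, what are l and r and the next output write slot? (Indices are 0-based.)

l=0 r=12: |-20|>|19| out[12]=400, l++
l=1 r=12: |-18|<=|19| out[11]=361, r--
l=1 r=11: |-18|>|-3| out[10]=324, l++
l=2 r=11: |-16|>|-3| out[9]=256, l++
l=3 r=11: |-15|>|-3| out[8]=225, l++
l=4 r=11: |-11|>|-3| out[7]=121, l++
l=5 r=11: |-10|>|-3| out[6]=100, l++
l=6 r=11: |-9|>|-3| out[5]=81, l++

l=7, r=11, next write slot=4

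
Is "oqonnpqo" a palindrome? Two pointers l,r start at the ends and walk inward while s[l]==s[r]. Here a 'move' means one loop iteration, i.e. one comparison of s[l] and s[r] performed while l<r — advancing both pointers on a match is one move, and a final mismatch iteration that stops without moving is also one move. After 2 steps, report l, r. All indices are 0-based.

[0,7] 'o'=='o' → l++,r--
[1,6] 'q'=='q' → l++,r--

l=2, r=5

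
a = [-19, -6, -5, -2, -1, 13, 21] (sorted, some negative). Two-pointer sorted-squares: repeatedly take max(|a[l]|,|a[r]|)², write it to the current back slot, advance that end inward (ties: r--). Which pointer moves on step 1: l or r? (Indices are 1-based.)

r

l=1 r=7: |-19|<=|21| out[7]=441, r--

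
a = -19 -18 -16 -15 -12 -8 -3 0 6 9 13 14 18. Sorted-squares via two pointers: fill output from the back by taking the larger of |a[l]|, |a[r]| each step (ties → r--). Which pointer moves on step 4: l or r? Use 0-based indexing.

[0,12] |-19|>|18| out[12]=361 → l++
[1,12] |-18|<=|18| out[11]=324 → r--
[1,11] |-18|>|14| out[10]=324 → l++
[2,11] |-16|>|14| out[9]=256 → l++

l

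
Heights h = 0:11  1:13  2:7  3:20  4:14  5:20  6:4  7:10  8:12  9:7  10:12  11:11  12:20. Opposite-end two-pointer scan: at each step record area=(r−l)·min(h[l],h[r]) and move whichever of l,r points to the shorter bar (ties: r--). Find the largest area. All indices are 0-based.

[0,12] min(11,20)*12=132 best=132 * → l++
[1,12] min(13,20)*11=143 best=143 * → l++
[2,12] min(7,20)*10=70 best=143 → l++
[3,12] min(20,20)*9=180 best=180 * → r--
[3,11] min(20,11)*8=88 best=180 → r--
[3,10] min(20,12)*7=84 best=180 → r--
[3,9] min(20,7)*6=42 best=180 → r--
[3,8] min(20,12)*5=60 best=180 → r--
[3,7] min(20,10)*4=40 best=180 → r--
[3,6] min(20,4)*3=12 best=180 → r--
[3,5] min(20,20)*2=40 best=180 → r--
[3,4] min(20,14)*1=14 best=180 → r--

max area = 180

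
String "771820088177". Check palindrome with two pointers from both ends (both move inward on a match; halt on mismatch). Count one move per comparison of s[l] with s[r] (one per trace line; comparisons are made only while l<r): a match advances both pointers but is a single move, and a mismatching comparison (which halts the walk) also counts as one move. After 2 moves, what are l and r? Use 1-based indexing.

l=1 r=12: '7'=='7', l++,r--
l=2 r=11: '7'=='7', l++,r--

l=3, r=10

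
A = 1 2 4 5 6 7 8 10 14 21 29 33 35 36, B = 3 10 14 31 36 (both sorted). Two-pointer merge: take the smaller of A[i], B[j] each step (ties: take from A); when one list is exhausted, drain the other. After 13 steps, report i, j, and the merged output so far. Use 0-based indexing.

i=10, j=3, merged so far=[1, 2, 3, 4, 5, 6, 7, 8, 10, 10, 14, 14, 21]

[i=0,j=0] A[i]=1<=B[j]=3 take 1 → i++
[i=1,j=0] A[i]=2<=B[j]=3 take 2 → i++
[i=2,j=0] A[i]=4>B[j]=3 take 3 → j++
[i=2,j=1] A[i]=4<=B[j]=10 take 4 → i++
[i=3,j=1] A[i]=5<=B[j]=10 take 5 → i++
[i=4,j=1] A[i]=6<=B[j]=10 take 6 → i++
[i=5,j=1] A[i]=7<=B[j]=10 take 7 → i++
[i=6,j=1] A[i]=8<=B[j]=10 take 8 → i++
[i=7,j=1] A[i]=10<=B[j]=10 take 10 → i++
[i=8,j=1] A[i]=14>B[j]=10 take 10 → j++
[i=8,j=2] A[i]=14<=B[j]=14 take 14 → i++
[i=9,j=2] A[i]=21>B[j]=14 take 14 → j++
[i=9,j=3] A[i]=21<=B[j]=31 take 21 → i++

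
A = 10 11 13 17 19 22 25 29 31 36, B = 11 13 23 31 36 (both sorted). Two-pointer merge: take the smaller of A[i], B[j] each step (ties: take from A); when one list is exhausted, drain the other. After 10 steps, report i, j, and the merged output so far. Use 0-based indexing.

i=0 j=0: A[i]=10<=B[j]=11 take 10, i++
i=1 j=0: A[i]=11<=B[j]=11 take 11, i++
i=2 j=0: A[i]=13>B[j]=11 take 11, j++
i=2 j=1: A[i]=13<=B[j]=13 take 13, i++
i=3 j=1: A[i]=17>B[j]=13 take 13, j++
i=3 j=2: A[i]=17<=B[j]=23 take 17, i++
i=4 j=2: A[i]=19<=B[j]=23 take 19, i++
i=5 j=2: A[i]=22<=B[j]=23 take 22, i++
i=6 j=2: A[i]=25>B[j]=23 take 23, j++
i=6 j=3: A[i]=25<=B[j]=31 take 25, i++

i=7, j=3, merged so far=[10, 11, 11, 13, 13, 17, 19, 22, 23, 25]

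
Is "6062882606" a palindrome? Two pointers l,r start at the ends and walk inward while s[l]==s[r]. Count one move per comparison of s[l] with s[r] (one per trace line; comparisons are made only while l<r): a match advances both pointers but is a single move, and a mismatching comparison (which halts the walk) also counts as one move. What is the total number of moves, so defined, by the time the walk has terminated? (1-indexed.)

5 moves

l=1 r=10: '6'=='6', l++,r--
l=2 r=9: '0'=='0', l++,r--
l=3 r=8: '6'=='6', l++,r--
l=4 r=7: '2'=='2', l++,r--
l=5 r=6: '8'=='8', l++,r--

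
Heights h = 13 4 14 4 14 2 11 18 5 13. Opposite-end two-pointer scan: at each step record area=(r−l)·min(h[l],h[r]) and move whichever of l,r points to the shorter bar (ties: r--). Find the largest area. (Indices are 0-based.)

max area = 117

[0,9] min(13,13)*9=117 best=117 * → r--
[0,8] min(13,5)*8=40 best=117 → r--
[0,7] min(13,18)*7=91 best=117 → l++
[1,7] min(4,18)*6=24 best=117 → l++
[2,7] min(14,18)*5=70 best=117 → l++
[3,7] min(4,18)*4=16 best=117 → l++
[4,7] min(14,18)*3=42 best=117 → l++
[5,7] min(2,18)*2=4 best=117 → l++
[6,7] min(11,18)*1=11 best=117 → l++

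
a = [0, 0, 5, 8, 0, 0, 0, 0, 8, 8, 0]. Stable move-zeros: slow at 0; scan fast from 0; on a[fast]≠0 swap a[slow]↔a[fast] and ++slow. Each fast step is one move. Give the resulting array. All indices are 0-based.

[5, 8, 8, 8, 0, 0, 0, 0, 0, 0, 0]

(s=0,f=0) a[fast]=0 → fast++
(s=0,f=1) a[fast]=0 → fast++
(s=0,f=2) a[fast]=5≠0 swap→a[0]=5 → slow++,fast++
(s=1,f=3) a[fast]=8≠0 swap→a[1]=8 → slow++,fast++
(s=2,f=4) a[fast]=0 → fast++
(s=2,f=5) a[fast]=0 → fast++
(s=2,f=6) a[fast]=0 → fast++
(s=2,f=7) a[fast]=0 → fast++
(s=2,f=8) a[fast]=8≠0 swap→a[2]=8 → slow++,fast++
(s=3,f=9) a[fast]=8≠0 swap→a[3]=8 → slow++,fast++
(s=4,f=10) a[fast]=0 → fast++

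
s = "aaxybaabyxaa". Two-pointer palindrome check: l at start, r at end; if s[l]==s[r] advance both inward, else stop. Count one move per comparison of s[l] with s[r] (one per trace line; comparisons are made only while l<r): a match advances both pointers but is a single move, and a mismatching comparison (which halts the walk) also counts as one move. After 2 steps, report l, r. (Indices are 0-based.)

l=2, r=9

l=0 r=11: 'a'=='a', l++,r--
l=1 r=10: 'a'=='a', l++,r--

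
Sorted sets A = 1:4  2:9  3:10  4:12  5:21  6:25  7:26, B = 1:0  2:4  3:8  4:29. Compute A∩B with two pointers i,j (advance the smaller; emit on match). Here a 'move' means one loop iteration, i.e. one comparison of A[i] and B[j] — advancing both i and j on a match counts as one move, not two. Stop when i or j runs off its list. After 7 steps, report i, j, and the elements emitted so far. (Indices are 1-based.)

i=6, j=4, emitted=[4]

i=1 j=1: 4>0, j++
i=1 j=2: 4==4 emit, i++,j++
i=2 j=3: 9>8, j++
i=2 j=4: 9<29, i++
i=3 j=4: 10<29, i++
i=4 j=4: 12<29, i++
i=5 j=4: 21<29, i++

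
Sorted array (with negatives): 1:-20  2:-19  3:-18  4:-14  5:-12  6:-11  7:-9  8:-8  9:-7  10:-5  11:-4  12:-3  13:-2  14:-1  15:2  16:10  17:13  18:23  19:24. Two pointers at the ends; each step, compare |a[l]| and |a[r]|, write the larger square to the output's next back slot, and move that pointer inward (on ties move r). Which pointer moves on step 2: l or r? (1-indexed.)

[1,19] |-20|<=|24| out[19]=576 → r--
[1,18] |-20|<=|23| out[18]=529 → r--

r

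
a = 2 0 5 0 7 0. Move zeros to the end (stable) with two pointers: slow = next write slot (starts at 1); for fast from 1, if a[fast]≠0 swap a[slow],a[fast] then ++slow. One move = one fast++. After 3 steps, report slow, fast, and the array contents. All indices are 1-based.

slow=3, fast=4, a=[2, 5, 0, 0, 7, 0]

slow=1 fast=1: a[fast]=2≠0 swap→a[1]=2, slow++,fast++
slow=2 fast=2: a[fast]=0, fast++
slow=2 fast=3: a[fast]=5≠0 swap→a[2]=5, slow++,fast++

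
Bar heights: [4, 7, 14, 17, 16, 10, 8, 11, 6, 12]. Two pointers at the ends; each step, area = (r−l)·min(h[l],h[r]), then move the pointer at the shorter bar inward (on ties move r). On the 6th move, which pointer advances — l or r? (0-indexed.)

r

l=0 r=9: min(4,12)*9=36 best=36 *, l++
l=1 r=9: min(7,12)*8=56 best=56 *, l++
l=2 r=9: min(14,12)*7=84 best=84 *, r--
l=2 r=8: min(14,6)*6=36 best=84, r--
l=2 r=7: min(14,11)*5=55 best=84, r--
l=2 r=6: min(14,8)*4=32 best=84, r--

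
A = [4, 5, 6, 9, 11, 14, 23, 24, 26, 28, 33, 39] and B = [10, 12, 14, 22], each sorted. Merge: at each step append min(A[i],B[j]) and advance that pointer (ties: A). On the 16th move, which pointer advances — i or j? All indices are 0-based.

i=0 j=0: A[i]=4<=B[j]=10 take 4, i++
i=1 j=0: A[i]=5<=B[j]=10 take 5, i++
i=2 j=0: A[i]=6<=B[j]=10 take 6, i++
i=3 j=0: A[i]=9<=B[j]=10 take 9, i++
i=4 j=0: A[i]=11>B[j]=10 take 10, j++
i=4 j=1: A[i]=11<=B[j]=12 take 11, i++
i=5 j=1: A[i]=14>B[j]=12 take 12, j++
i=5 j=2: A[i]=14<=B[j]=14 take 14, i++
i=6 j=2: A[i]=23>B[j]=14 take 14, j++
i=6 j=3: A[i]=23>B[j]=22 take 22, j++
i=6 j=4: B done, take A[i]=23, i++
i=7 j=4: B done, take A[i]=24, i++
i=8 j=4: B done, take A[i]=26, i++
i=9 j=4: B done, take A[i]=28, i++
i=10 j=4: B done, take A[i]=33, i++
i=11 j=4: B done, take A[i]=39, i++

i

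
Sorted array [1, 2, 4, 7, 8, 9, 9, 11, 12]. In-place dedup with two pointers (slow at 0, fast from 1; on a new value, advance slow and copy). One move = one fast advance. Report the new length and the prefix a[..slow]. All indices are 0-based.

length 8; prefix = [1, 2, 4, 7, 8, 9, 11, 12]

(s=0,f=1) a[fast]=2≠a[slow]=1 write a[1]=2 → slow++,fast++
(s=1,f=2) a[fast]=4≠a[slow]=2 write a[2]=4 → slow++,fast++
(s=2,f=3) a[fast]=7≠a[slow]=4 write a[3]=7 → slow++,fast++
(s=3,f=4) a[fast]=8≠a[slow]=7 write a[4]=8 → slow++,fast++
(s=4,f=5) a[fast]=9≠a[slow]=8 write a[5]=9 → slow++,fast++
(s=5,f=6) a[fast]=9=a[slow] dup → fast++
(s=5,f=7) a[fast]=11≠a[slow]=9 write a[6]=11 → slow++,fast++
(s=6,f=8) a[fast]=12≠a[slow]=11 write a[7]=12 → slow++,fast++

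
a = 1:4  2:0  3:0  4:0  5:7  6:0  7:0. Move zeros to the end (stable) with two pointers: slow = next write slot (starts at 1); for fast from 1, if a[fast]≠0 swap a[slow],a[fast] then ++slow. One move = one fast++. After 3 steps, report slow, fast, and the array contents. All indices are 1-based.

slow=2, fast=4, a=[4, 0, 0, 0, 7, 0, 0]

(s=1,f=1) a[fast]=4≠0 swap→a[1]=4 → slow++,fast++
(s=2,f=2) a[fast]=0 → fast++
(s=2,f=3) a[fast]=0 → fast++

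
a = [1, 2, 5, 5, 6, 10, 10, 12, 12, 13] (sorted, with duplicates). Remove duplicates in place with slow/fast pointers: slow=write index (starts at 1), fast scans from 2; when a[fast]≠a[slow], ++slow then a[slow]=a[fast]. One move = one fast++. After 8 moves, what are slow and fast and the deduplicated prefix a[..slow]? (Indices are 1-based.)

slow=6, fast=10, prefix=[1, 2, 5, 6, 10, 12]

slow=1 fast=2: a[fast]=2≠a[slow]=1 write a[2]=2, slow++,fast++
slow=2 fast=3: a[fast]=5≠a[slow]=2 write a[3]=5, slow++,fast++
slow=3 fast=4: a[fast]=5=a[slow] dup, fast++
slow=3 fast=5: a[fast]=6≠a[slow]=5 write a[4]=6, slow++,fast++
slow=4 fast=6: a[fast]=10≠a[slow]=6 write a[5]=10, slow++,fast++
slow=5 fast=7: a[fast]=10=a[slow] dup, fast++
slow=5 fast=8: a[fast]=12≠a[slow]=10 write a[6]=12, slow++,fast++
slow=6 fast=9: a[fast]=12=a[slow] dup, fast++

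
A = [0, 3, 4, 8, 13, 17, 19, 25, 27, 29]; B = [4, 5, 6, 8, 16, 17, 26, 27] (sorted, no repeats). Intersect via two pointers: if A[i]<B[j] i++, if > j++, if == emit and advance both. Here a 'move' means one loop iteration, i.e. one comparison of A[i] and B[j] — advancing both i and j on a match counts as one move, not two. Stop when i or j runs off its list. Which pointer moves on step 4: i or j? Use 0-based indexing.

i=0 j=0: 0<4, i++
i=1 j=0: 3<4, i++
i=2 j=0: 4==4 emit, i++,j++
i=3 j=1: 8>5, j++

j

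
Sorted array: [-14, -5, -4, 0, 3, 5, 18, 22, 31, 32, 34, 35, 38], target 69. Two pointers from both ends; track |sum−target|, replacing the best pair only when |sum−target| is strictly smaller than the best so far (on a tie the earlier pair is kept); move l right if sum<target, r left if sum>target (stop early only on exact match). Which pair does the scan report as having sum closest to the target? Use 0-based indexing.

l=0 r=12: -14+38=24 d=45 *, l++
l=1 r=12: -5+38=33 d=36 *, l++
l=2 r=12: -4+38=34 d=35 *, l++
l=3 r=12: 0+38=38 d=31 *, l++
l=4 r=12: 3+38=41 d=28 *, l++
l=5 r=12: 5+38=43 d=26 *, l++
l=6 r=12: 18+38=56 d=13 *, l++
l=7 r=12: 22+38=60 d=9 *, l++
l=8 r=12: 31+38=69 d=0 *, stop

pair (31, 38) with sum 69 (|Δ|=0)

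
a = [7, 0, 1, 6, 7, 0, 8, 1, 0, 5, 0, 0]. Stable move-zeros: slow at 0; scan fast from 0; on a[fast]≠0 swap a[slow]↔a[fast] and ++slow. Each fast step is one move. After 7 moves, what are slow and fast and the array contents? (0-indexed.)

slow=5, fast=7, a=[7, 1, 6, 7, 8, 0, 0, 1, 0, 5, 0, 0]

slow=0 fast=0: a[fast]=7≠0 swap→a[0]=7, slow++,fast++
slow=1 fast=1: a[fast]=0, fast++
slow=1 fast=2: a[fast]=1≠0 swap→a[1]=1, slow++,fast++
slow=2 fast=3: a[fast]=6≠0 swap→a[2]=6, slow++,fast++
slow=3 fast=4: a[fast]=7≠0 swap→a[3]=7, slow++,fast++
slow=4 fast=5: a[fast]=0, fast++
slow=4 fast=6: a[fast]=8≠0 swap→a[4]=8, slow++,fast++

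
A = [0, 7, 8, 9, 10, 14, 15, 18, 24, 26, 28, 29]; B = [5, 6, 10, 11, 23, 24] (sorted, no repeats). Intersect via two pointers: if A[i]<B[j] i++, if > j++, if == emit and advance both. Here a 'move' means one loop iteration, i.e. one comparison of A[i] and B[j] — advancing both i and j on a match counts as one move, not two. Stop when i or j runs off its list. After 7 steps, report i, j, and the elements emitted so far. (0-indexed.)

i=5, j=3, emitted=[10]

i=0 j=0: 0<5, i++
i=1 j=0: 7>5, j++
i=1 j=1: 7>6, j++
i=1 j=2: 7<10, i++
i=2 j=2: 8<10, i++
i=3 j=2: 9<10, i++
i=4 j=2: 10==10 emit, i++,j++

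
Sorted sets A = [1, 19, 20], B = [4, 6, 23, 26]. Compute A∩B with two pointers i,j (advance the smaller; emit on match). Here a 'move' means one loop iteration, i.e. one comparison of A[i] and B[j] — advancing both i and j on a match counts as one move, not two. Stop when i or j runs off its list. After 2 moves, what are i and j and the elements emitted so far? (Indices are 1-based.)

i=2, j=2, emitted=[]

[i=1,j=1] 1<4 → i++
[i=2,j=1] 19>4 → j++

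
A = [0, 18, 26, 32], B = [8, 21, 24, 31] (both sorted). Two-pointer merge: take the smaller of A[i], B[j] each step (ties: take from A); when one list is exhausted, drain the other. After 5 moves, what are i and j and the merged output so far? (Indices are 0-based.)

i=2, j=3, merged so far=[0, 8, 18, 21, 24]

i=0 j=0: A[i]=0<=B[j]=8 take 0, i++
i=1 j=0: A[i]=18>B[j]=8 take 8, j++
i=1 j=1: A[i]=18<=B[j]=21 take 18, i++
i=2 j=1: A[i]=26>B[j]=21 take 21, j++
i=2 j=2: A[i]=26>B[j]=24 take 24, j++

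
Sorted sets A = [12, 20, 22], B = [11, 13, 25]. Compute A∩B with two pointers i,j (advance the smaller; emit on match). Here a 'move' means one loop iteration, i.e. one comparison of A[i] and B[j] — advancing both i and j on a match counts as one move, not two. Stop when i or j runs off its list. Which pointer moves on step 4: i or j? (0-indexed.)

i=0 j=0: 12>11, j++
i=0 j=1: 12<13, i++
i=1 j=1: 20>13, j++
i=1 j=2: 20<25, i++

i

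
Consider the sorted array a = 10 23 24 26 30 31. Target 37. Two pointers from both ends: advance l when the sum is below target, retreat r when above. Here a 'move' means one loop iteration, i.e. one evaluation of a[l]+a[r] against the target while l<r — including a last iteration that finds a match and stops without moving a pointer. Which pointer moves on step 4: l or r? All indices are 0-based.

r

l=0 r=5: 10+31=41 >37, r--
l=0 r=4: 10+30=40 >37, r--
l=0 r=3: 10+26=36 <37, l++
l=1 r=3: 23+26=49 >37, r--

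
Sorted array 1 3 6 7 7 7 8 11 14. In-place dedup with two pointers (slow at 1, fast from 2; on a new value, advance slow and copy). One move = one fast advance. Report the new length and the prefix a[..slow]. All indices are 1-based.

length 7; prefix = [1, 3, 6, 7, 8, 11, 14]

slow=1 fast=2: a[fast]=3≠a[slow]=1 write a[2]=3, slow++,fast++
slow=2 fast=3: a[fast]=6≠a[slow]=3 write a[3]=6, slow++,fast++
slow=3 fast=4: a[fast]=7≠a[slow]=6 write a[4]=7, slow++,fast++
slow=4 fast=5: a[fast]=7=a[slow] dup, fast++
slow=4 fast=6: a[fast]=7=a[slow] dup, fast++
slow=4 fast=7: a[fast]=8≠a[slow]=7 write a[5]=8, slow++,fast++
slow=5 fast=8: a[fast]=11≠a[slow]=8 write a[6]=11, slow++,fast++
slow=6 fast=9: a[fast]=14≠a[slow]=11 write a[7]=14, slow++,fast++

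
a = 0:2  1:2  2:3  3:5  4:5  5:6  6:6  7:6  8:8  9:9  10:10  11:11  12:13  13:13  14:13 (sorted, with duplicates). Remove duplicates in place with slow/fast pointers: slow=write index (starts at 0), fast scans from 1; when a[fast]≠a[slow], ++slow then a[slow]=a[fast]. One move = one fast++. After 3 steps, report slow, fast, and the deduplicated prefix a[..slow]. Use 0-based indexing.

(s=0,f=1) a[fast]=2=a[slow] dup → fast++
(s=0,f=2) a[fast]=3≠a[slow]=2 write a[1]=3 → slow++,fast++
(s=1,f=3) a[fast]=5≠a[slow]=3 write a[2]=5 → slow++,fast++

slow=2, fast=4, prefix=[2, 3, 5]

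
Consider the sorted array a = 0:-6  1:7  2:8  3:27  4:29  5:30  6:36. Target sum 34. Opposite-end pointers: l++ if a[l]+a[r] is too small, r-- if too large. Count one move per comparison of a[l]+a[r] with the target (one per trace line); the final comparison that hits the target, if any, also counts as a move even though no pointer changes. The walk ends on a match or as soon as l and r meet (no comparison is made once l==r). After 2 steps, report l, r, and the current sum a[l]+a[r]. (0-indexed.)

[0,6] -6+36=30 <34 → l++
[1,6] 7+36=43 >34 → r--

l=1, r=5, sum=37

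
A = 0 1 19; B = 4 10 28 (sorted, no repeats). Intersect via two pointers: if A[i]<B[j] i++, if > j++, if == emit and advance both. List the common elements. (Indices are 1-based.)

intersection = []

[i=1,j=1] 0<4 → i++
[i=2,j=1] 1<4 → i++
[i=3,j=1] 19>4 → j++
[i=3,j=2] 19>10 → j++
[i=3,j=3] 19<28 → i++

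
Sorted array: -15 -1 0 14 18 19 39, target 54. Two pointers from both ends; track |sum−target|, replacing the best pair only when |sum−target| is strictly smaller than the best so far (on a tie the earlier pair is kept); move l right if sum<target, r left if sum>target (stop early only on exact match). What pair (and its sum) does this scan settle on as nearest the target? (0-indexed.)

l=0 r=6: -15+39=24 d=30 *, l++
l=1 r=6: -1+39=38 d=16 *, l++
l=2 r=6: 0+39=39 d=15 *, l++
l=3 r=6: 14+39=53 d=1 *, l++
l=4 r=6: 18+39=57 d=3, r--
l=4 r=5: 18+19=37 d=17, l++

pair (14, 39) with sum 53 (|Δ|=1)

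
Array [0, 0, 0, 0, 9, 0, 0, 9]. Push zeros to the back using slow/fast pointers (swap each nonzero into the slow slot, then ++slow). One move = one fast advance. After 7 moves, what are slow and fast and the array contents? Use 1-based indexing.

slow=2, fast=8, a=[9, 0, 0, 0, 0, 0, 0, 9]

(s=1,f=1) a[fast]=0 → fast++
(s=1,f=2) a[fast]=0 → fast++
(s=1,f=3) a[fast]=0 → fast++
(s=1,f=4) a[fast]=0 → fast++
(s=1,f=5) a[fast]=9≠0 swap→a[1]=9 → slow++,fast++
(s=2,f=6) a[fast]=0 → fast++
(s=2,f=7) a[fast]=0 → fast++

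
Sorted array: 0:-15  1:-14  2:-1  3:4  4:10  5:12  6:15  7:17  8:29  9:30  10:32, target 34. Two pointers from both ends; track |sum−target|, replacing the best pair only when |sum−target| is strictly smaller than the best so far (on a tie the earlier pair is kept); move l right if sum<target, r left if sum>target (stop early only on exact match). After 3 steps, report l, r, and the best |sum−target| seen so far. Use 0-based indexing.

[0,10] -15+32=17 d=17 * → l++
[1,10] -14+32=18 d=16 * → l++
[2,10] -1+32=31 d=3 * → l++

l=3, r=10, best |Δ|=3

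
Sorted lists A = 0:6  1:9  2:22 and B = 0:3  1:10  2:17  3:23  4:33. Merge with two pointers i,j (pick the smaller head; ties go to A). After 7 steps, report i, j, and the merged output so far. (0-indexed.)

[i=0,j=0] A[i]=6>B[j]=3 take 3 → j++
[i=0,j=1] A[i]=6<=B[j]=10 take 6 → i++
[i=1,j=1] A[i]=9<=B[j]=10 take 9 → i++
[i=2,j=1] A[i]=22>B[j]=10 take 10 → j++
[i=2,j=2] A[i]=22>B[j]=17 take 17 → j++
[i=2,j=3] A[i]=22<=B[j]=23 take 22 → i++
[i=3,j=3] A done, take B[j]=23 → j++

i=3, j=4, merged so far=[3, 6, 9, 10, 17, 22, 23]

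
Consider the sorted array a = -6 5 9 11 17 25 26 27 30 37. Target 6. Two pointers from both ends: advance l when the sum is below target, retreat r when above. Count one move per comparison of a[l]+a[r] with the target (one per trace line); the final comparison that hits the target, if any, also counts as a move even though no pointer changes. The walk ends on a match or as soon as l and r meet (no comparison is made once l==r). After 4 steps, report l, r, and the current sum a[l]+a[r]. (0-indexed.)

l=0, r=5, sum=19

[0,9] -6+37=31 >6 → r--
[0,8] -6+30=24 >6 → r--
[0,7] -6+27=21 >6 → r--
[0,6] -6+26=20 >6 → r--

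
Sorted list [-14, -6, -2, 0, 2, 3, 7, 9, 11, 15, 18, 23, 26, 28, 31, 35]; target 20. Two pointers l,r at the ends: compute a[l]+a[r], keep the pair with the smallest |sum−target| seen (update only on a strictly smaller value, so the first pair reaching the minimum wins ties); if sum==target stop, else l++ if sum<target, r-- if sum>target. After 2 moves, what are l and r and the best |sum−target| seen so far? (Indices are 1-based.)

l=2, r=15, best |Δ|=1

l=1 r=16: -14+35=21 d=1 *, r--
l=1 r=15: -14+31=17 d=3, l++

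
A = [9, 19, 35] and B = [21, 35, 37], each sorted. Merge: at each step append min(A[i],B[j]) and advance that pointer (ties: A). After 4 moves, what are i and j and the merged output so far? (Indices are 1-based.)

[i=1,j=1] A[i]=9<=B[j]=21 take 9 → i++
[i=2,j=1] A[i]=19<=B[j]=21 take 19 → i++
[i=3,j=1] A[i]=35>B[j]=21 take 21 → j++
[i=3,j=2] A[i]=35<=B[j]=35 take 35 → i++

i=4, j=2, merged so far=[9, 19, 21, 35]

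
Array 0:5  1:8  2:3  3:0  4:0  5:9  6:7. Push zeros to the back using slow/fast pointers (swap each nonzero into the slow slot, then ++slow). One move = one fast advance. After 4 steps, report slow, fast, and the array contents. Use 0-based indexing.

slow=3, fast=4, a=[5, 8, 3, 0, 0, 9, 7]

slow=0 fast=0: a[fast]=5≠0 swap→a[0]=5, slow++,fast++
slow=1 fast=1: a[fast]=8≠0 swap→a[1]=8, slow++,fast++
slow=2 fast=2: a[fast]=3≠0 swap→a[2]=3, slow++,fast++
slow=3 fast=3: a[fast]=0, fast++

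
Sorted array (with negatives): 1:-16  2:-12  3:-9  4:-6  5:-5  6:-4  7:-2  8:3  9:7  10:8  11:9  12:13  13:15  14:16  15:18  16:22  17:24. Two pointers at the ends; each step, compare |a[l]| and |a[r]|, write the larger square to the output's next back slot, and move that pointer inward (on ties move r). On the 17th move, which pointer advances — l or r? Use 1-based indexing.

r

[1,17] |-16|<=|24| out[17]=576 → r--
[1,16] |-16|<=|22| out[16]=484 → r--
[1,15] |-16|<=|18| out[15]=324 → r--
[1,14] |-16|<=|16| out[14]=256 → r--
[1,13] |-16|>|15| out[13]=256 → l++
[2,13] |-12|<=|15| out[12]=225 → r--
[2,12] |-12|<=|13| out[11]=169 → r--
[2,11] |-12|>|9| out[10]=144 → l++
[3,11] |-9|<=|9| out[9]=81 → r--
[3,10] |-9|>|8| out[8]=81 → l++
[4,10] |-6|<=|8| out[7]=64 → r--
[4,9] |-6|<=|7| out[6]=49 → r--
[4,8] |-6|>|3| out[5]=36 → l++
[5,8] |-5|>|3| out[4]=25 → l++
[6,8] |-4|>|3| out[3]=16 → l++
[7,8] |-2|<=|3| out[2]=9 → r--
[7,7] |-2|<=|-2| out[1]=4 → r--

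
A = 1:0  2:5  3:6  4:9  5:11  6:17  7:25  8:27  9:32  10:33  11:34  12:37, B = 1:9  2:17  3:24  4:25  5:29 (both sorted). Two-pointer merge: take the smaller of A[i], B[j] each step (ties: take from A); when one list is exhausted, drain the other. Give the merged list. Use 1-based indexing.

[i=1,j=1] A[i]=0<=B[j]=9 take 0 → i++
[i=2,j=1] A[i]=5<=B[j]=9 take 5 → i++
[i=3,j=1] A[i]=6<=B[j]=9 take 6 → i++
[i=4,j=1] A[i]=9<=B[j]=9 take 9 → i++
[i=5,j=1] A[i]=11>B[j]=9 take 9 → j++
[i=5,j=2] A[i]=11<=B[j]=17 take 11 → i++
[i=6,j=2] A[i]=17<=B[j]=17 take 17 → i++
[i=7,j=2] A[i]=25>B[j]=17 take 17 → j++
[i=7,j=3] A[i]=25>B[j]=24 take 24 → j++
[i=7,j=4] A[i]=25<=B[j]=25 take 25 → i++
[i=8,j=4] A[i]=27>B[j]=25 take 25 → j++
[i=8,j=5] A[i]=27<=B[j]=29 take 27 → i++
[i=9,j=5] A[i]=32>B[j]=29 take 29 → j++
[i=9,j=6] B done, take A[i]=32 → i++
[i=10,j=6] B done, take A[i]=33 → i++
[i=11,j=6] B done, take A[i]=34 → i++
[i=12,j=6] B done, take A[i]=37 → i++

[0, 5, 6, 9, 9, 11, 17, 17, 24, 25, 25, 27, 29, 32, 33, 34, 37]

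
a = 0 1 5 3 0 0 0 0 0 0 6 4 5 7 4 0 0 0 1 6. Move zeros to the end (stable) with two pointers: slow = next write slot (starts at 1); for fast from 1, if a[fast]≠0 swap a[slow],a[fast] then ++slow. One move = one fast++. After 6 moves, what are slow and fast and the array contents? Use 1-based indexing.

slow=1 fast=1: a[fast]=0, fast++
slow=1 fast=2: a[fast]=1≠0 swap→a[1]=1, slow++,fast++
slow=2 fast=3: a[fast]=5≠0 swap→a[2]=5, slow++,fast++
slow=3 fast=4: a[fast]=3≠0 swap→a[3]=3, slow++,fast++
slow=4 fast=5: a[fast]=0, fast++
slow=4 fast=6: a[fast]=0, fast++

slow=4, fast=7, a=[1, 5, 3, 0, 0, 0, 0, 0, 0, 0, 6, 4, 5, 7, 4, 0, 0, 0, 1, 6]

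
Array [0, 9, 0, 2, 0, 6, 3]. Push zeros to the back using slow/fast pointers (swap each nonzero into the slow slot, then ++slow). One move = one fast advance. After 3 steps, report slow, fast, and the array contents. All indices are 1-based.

slow=2, fast=4, a=[9, 0, 0, 2, 0, 6, 3]

slow=1 fast=1: a[fast]=0, fast++
slow=1 fast=2: a[fast]=9≠0 swap→a[1]=9, slow++,fast++
slow=2 fast=3: a[fast]=0, fast++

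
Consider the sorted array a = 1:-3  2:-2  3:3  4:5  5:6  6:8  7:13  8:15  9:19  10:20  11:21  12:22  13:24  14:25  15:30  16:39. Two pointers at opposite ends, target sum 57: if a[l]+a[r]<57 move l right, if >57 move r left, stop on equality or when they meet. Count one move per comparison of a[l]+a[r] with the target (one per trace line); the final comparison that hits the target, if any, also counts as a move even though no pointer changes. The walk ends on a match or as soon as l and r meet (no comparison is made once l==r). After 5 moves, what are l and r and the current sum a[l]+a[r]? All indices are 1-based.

l=1 r=16: -3+39=36 <57, l++
l=2 r=16: -2+39=37 <57, l++
l=3 r=16: 3+39=42 <57, l++
l=4 r=16: 5+39=44 <57, l++
l=5 r=16: 6+39=45 <57, l++

l=6, r=16, sum=47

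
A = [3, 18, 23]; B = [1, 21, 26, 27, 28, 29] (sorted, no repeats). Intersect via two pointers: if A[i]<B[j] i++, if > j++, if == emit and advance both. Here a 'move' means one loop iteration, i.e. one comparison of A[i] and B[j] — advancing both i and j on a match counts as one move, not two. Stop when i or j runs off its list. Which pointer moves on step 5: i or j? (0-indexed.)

i

[i=0,j=0] 3>1 → j++
[i=0,j=1] 3<21 → i++
[i=1,j=1] 18<21 → i++
[i=2,j=1] 23>21 → j++
[i=2,j=2] 23<26 → i++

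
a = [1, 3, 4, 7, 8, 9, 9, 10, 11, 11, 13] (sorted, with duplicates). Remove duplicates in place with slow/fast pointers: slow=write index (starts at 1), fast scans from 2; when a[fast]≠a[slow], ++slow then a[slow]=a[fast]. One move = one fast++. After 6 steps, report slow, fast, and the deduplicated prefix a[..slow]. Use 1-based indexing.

slow=1 fast=2: a[fast]=3≠a[slow]=1 write a[2]=3, slow++,fast++
slow=2 fast=3: a[fast]=4≠a[slow]=3 write a[3]=4, slow++,fast++
slow=3 fast=4: a[fast]=7≠a[slow]=4 write a[4]=7, slow++,fast++
slow=4 fast=5: a[fast]=8≠a[slow]=7 write a[5]=8, slow++,fast++
slow=5 fast=6: a[fast]=9≠a[slow]=8 write a[6]=9, slow++,fast++
slow=6 fast=7: a[fast]=9=a[slow] dup, fast++

slow=6, fast=8, prefix=[1, 3, 4, 7, 8, 9]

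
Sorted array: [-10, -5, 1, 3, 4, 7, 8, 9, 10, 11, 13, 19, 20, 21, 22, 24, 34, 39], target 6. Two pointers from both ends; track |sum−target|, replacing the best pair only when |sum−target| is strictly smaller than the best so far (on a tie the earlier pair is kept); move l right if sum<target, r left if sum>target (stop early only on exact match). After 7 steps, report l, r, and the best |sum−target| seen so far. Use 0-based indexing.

l=0 r=17: -10+39=29 d=23 *, r--
l=0 r=16: -10+34=24 d=18 *, r--
l=0 r=15: -10+24=14 d=8 *, r--
l=0 r=14: -10+22=12 d=6 *, r--
l=0 r=13: -10+21=11 d=5 *, r--
l=0 r=12: -10+20=10 d=4 *, r--
l=0 r=11: -10+19=9 d=3 *, r--

l=0, r=10, best |Δ|=3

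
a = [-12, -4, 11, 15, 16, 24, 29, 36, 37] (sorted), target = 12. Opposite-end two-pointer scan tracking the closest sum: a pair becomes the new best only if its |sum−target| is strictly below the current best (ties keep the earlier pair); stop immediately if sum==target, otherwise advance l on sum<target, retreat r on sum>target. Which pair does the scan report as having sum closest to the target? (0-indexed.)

l=0 r=8: -12+37=25 d=13 *, r--
l=0 r=7: -12+36=24 d=12 *, r--
l=0 r=6: -12+29=17 d=5 *, r--
l=0 r=5: -12+24=12 d=0 *, stop

pair (-12, 24) with sum 12 (|Δ|=0)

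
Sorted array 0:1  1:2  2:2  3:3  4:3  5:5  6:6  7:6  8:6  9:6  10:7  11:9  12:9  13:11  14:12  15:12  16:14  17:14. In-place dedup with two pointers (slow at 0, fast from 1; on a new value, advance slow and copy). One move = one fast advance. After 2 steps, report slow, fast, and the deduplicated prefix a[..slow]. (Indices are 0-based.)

slow=1, fast=3, prefix=[1, 2]

slow=0 fast=1: a[fast]=2≠a[slow]=1 write a[1]=2, slow++,fast++
slow=1 fast=2: a[fast]=2=a[slow] dup, fast++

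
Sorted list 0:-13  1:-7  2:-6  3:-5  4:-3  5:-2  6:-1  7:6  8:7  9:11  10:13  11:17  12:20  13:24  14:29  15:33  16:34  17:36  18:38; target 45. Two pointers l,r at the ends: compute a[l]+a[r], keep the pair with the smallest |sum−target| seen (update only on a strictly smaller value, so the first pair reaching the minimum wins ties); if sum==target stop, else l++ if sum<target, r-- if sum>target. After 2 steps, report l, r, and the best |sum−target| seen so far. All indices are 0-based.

l=2, r=18, best |Δ|=14

[0,18] -13+38=25 d=20 * → l++
[1,18] -7+38=31 d=14 * → l++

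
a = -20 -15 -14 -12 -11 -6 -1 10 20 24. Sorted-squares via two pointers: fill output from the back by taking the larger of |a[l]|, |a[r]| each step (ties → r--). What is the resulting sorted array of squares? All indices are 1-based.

[1, 36, 100, 121, 144, 196, 225, 400, 400, 576]

[1,10] |-20|<=|24| out[10]=576 → r--
[1,9] |-20|<=|20| out[9]=400 → r--
[1,8] |-20|>|10| out[8]=400 → l++
[2,8] |-15|>|10| out[7]=225 → l++
[3,8] |-14|>|10| out[6]=196 → l++
[4,8] |-12|>|10| out[5]=144 → l++
[5,8] |-11|>|10| out[4]=121 → l++
[6,8] |-6|<=|10| out[3]=100 → r--
[6,7] |-6|>|-1| out[2]=36 → l++
[7,7] |-1|<=|-1| out[1]=1 → r--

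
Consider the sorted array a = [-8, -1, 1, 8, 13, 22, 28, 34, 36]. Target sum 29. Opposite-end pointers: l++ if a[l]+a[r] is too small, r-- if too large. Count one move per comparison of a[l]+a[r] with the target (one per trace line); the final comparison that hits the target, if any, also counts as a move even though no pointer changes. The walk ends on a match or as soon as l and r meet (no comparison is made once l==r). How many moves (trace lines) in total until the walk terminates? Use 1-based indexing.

[1,9] -8+36=28 <29 → l++
[2,9] -1+36=35 >29 → r--
[2,8] -1+34=33 >29 → r--
[2,7] -1+28=27 <29 → l++
[3,7] 1+28=29 → found

5 moves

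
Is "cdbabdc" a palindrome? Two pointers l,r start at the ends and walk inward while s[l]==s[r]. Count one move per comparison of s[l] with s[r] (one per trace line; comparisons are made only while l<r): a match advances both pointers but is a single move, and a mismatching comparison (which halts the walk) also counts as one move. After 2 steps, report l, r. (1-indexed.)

l=3, r=5

[1,7] 'c'=='c' → l++,r--
[2,6] 'd'=='d' → l++,r--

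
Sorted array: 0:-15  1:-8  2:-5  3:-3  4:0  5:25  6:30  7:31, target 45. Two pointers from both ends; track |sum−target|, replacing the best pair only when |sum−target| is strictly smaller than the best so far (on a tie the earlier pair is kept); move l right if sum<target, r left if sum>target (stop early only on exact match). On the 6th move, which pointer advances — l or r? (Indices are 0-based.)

r

l=0 r=7: -15+31=16 d=29 *, l++
l=1 r=7: -8+31=23 d=22 *, l++
l=2 r=7: -5+31=26 d=19 *, l++
l=3 r=7: -3+31=28 d=17 *, l++
l=4 r=7: 0+31=31 d=14 *, l++
l=5 r=7: 25+31=56 d=11 *, r--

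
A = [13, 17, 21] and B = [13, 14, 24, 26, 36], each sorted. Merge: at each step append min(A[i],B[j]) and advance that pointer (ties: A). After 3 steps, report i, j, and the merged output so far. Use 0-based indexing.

i=0 j=0: A[i]=13<=B[j]=13 take 13, i++
i=1 j=0: A[i]=17>B[j]=13 take 13, j++
i=1 j=1: A[i]=17>B[j]=14 take 14, j++

i=1, j=2, merged so far=[13, 13, 14]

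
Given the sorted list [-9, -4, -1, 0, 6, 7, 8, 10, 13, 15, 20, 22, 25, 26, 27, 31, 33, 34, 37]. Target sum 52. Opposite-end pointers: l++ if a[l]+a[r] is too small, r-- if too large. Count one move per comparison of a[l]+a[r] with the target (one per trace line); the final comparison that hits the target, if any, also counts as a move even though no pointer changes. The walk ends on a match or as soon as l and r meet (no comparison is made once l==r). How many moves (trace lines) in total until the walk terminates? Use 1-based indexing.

10 moves

[1,19] -9+37=28 <52 → l++
[2,19] -4+37=33 <52 → l++
[3,19] -1+37=36 <52 → l++
[4,19] 0+37=37 <52 → l++
[5,19] 6+37=43 <52 → l++
[6,19] 7+37=44 <52 → l++
[7,19] 8+37=45 <52 → l++
[8,19] 10+37=47 <52 → l++
[9,19] 13+37=50 <52 → l++
[10,19] 15+37=52 → found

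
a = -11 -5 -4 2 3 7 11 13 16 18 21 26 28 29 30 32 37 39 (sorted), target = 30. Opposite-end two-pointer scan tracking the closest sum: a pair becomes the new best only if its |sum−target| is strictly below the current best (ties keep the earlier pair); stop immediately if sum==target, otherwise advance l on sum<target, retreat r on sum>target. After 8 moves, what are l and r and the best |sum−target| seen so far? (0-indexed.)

l=3, r=12, best |Δ|=1

l=0 r=17: -11+39=28 d=2 *, l++
l=1 r=17: -5+39=34 d=4, r--
l=1 r=16: -5+37=32 d=2, r--
l=1 r=15: -5+32=27 d=3, l++
l=2 r=15: -4+32=28 d=2, l++
l=3 r=15: 2+32=34 d=4, r--
l=3 r=14: 2+30=32 d=2, r--
l=3 r=13: 2+29=31 d=1 *, r--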